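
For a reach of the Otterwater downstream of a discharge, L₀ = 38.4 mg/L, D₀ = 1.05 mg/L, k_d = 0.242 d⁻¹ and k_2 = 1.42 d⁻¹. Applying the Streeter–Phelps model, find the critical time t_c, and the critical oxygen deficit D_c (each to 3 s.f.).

t_c ≈ 1.38 d; D_c ≈ 4.69 mg/L

At the critical point dD/dt = 0, so k_d L₀ e^(−k_d t) = k_2 D. Substituting D(t) from the Streeter–Phelps equation and solving for t gives
t_c = ln[(k_2/k_d)(1 − D₀(k_2−k_d)/(k_d L₀))] / (k_2−k_d).
Here k_2−k_d = 1.178 d⁻¹ and 1 − D₀(k_2−k_d)/(k_d L₀) = 1 − 1.05×1.178/(0.242×38.4) = 0.8669, so
t_c = ln(5.868 × 0.8669) / 1.178 = 1.627 / 1.178 = 1.381 d.
D_c = (k_d/k_2) L₀ e^(−k_d t_c) = (0.242/1.42) × 38.4 × e^(−0.242×1.381) = 0.1704 × 38.4 × 0.7159 = 4.685 mg/L.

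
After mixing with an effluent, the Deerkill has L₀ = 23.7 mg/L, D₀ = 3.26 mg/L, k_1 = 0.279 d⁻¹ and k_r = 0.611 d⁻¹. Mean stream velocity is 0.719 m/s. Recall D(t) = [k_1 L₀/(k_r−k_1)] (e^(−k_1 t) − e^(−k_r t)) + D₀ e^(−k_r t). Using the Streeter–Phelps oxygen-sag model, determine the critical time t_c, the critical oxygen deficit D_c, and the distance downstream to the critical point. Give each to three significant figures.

With k_r/k_1 = 2.190 and 1 − D₀(k_r−k_1)/(k_1 L₀) = 0.8363,
t_c = ln(2.190 × 0.8363) / (0.611 − 0.279) = ln(1.832) / 0.3320 = 0.6051/0.3320 = 1.823 d.
D_c = (k_1/k_r) L₀ e^(−k_1 t_c) = (0.279/0.611) × 23.7 × e^(−0.279×1.823) = 0.4566 × 23.7 × 0.6014 = 6.508 mg/L.
x_c = v t_c = 0.719 m/s × 1.823 d × 86400 s/d = 113200 m ≈ 113 km.

t_c ≈ 1.82 d; D_c ≈ 6.51 mg/L; x_c ≈ 113 km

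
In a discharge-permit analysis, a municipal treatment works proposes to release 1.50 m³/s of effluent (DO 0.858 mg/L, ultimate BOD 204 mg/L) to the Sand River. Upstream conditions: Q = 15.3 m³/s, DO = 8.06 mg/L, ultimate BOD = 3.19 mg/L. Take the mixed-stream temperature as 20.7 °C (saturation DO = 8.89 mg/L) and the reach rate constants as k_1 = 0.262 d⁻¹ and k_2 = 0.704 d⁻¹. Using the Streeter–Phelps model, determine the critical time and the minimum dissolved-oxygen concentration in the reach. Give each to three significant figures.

Mixed DO = (15.3×8.06 + 1.50×0.858)/(15.3+1.50) = 124.6/16.80 = 7.417 mg/L.
Mixed L₀ = (15.3×3.19 + 1.50×204)/(16.80) = 354.8/16.80 = 21.12 mg/L.
Initial deficit D₀ = C_s − DO₀ = 8.89 − 7.417 = 1.473 mg/L.
t_c = (1/0.4420) ln[(0.704/0.262)(1 − 1.473×0.4420/(0.262×21.12))] = 2.262 × ln(2.371) = 1.953 d.
D_c = (0.262/0.704) × 21.12 × e^(−0.262×1.953) = 0.3722 × 21.12 × 0.5995 = 4.712 mg/L.
Minimum DO = 8.89 − 4.712 = 4.178 mg/L.

t_c ≈ 1.95 d; minimum DO ≈ 4.18 mg/L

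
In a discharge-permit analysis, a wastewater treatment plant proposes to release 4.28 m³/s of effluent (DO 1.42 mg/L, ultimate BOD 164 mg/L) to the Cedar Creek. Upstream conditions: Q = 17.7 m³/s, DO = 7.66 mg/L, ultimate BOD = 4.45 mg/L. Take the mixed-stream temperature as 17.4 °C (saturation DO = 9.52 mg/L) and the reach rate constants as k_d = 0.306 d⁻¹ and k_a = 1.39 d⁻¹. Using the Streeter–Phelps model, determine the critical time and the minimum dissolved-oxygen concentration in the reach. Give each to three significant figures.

t_c ≈ 1.06 d; minimum DO ≈ 3.86 mg/L

Mixed DO = (17.7×7.66 + 4.28×1.42)/(17.7+4.28) = 141.7/21.98 = 6.445 mg/L.
Mixed L₀ = (17.7×4.45 + 4.28×164)/(21.98) = 780.7/21.98 = 35.52 mg/L.
Initial deficit D₀ = C_s − DO₀ = 9.52 − 6.445 = 3.075 mg/L.
t_c = (1/1.084) ln[(1.39/0.306)(1 − 3.075×1.084/(0.306×35.52))] = 0.9225 × ln(3.149) = 1.058 d.
D_c = (0.306/1.39) × 35.52 × e^(−0.306×1.058) = 0.2201 × 35.52 × 0.7234 = 5.656 mg/L.
Minimum DO = 9.52 − 5.656 = 3.864 mg/L.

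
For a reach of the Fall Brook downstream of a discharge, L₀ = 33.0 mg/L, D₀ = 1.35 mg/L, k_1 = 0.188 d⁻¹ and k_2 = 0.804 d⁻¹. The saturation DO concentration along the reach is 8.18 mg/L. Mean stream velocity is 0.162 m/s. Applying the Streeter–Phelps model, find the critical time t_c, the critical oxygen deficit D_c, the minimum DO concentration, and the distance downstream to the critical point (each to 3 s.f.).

t_c = [1/(k_2−k_1)] ln[(k_2/k_1)(1 − D₀(k_2−k_1)/(k_1 L₀))]
= [1/(0.804−0.188)] ln[(0.804/0.188)(1 − 1.35×0.6160/(0.188×33.0))]
= (1/0.6160) ln[4.277 × 0.8660] = 1.623 × ln(3.703) = 1.623 × 1.309 = 2.125 d.
D_c = (k_1/k_2) L₀ e^(−k_1 t_c) = (0.188/0.804) × 33.0 × e^(−0.188×2.125) = 0.2338 × 33.0 × 0.6706 = 5.175 mg/L.
Minimum DO = C_s − D_c = 8.18 − 5.175 = 3.005 mg/L.
x_c = v t_c = 0.162 m/s × 2.125 d × 86400 s/d = 29750 m ≈ 29.7 km.

t_c ≈ 2.13 d; D_c ≈ 5.17 mg/L; min DO ≈ 3.01 mg/L; x_c ≈ 29.7 km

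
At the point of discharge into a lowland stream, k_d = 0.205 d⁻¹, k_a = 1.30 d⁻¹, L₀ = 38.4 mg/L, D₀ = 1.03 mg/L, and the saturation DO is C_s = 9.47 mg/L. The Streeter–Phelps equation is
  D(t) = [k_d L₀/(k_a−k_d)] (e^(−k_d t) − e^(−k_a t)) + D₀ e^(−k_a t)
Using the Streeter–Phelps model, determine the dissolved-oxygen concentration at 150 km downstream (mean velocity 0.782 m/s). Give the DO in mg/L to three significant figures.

Travel time t = x/v = 150 km / (0.782 m/s) = 150000 m / 0.782 m/s = 191800 s = 2.220 d.
k_d L₀/(k_a−k_d) = 0.205×38.4/(1.30−0.205) = 7.872/1.095 = 7.189 mg/L.
e^(−k_d t) = e^(−0.205×2.220) = 0.6344; e^(−k_a t) = e^(−1.30×2.220) = 0.05579.
D = 7.189 × (0.6344 − 0.05579) + 1.03 × 0.05579 = 4.159 + 0.05747 = 4.217 mg/L.
DO = C_s − D = 9.47 − 4.217 = 5.253 mg/L.

DO ≈ 5.25 mg/L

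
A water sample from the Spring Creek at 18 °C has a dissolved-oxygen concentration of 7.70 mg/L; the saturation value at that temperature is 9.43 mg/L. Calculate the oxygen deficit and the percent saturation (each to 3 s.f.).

D = C_s − C = 9.43 − 7.70 = 1.73 mg/L.
% saturation = 7.70/9.43 × 100 = 81.7 %.

D ≈ 1.73 mg/L; 81.7 % saturation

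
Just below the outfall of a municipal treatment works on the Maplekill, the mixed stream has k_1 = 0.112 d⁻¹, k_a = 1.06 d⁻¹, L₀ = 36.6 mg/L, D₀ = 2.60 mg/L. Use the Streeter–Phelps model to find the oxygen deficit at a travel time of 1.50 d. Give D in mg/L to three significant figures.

k_1 L₀/(k_a−k_1) = 0.112×36.6/(1.06−0.112) = 4.099/0.9480 = 4.324 mg/L.
e^(−k_1 t) = e^(−0.112×1.500) = 0.8454; e^(−k_a t) = e^(−1.06×1.500) = 0.2039.
D = 4.324 × (0.8454 − 0.2039) + 2.60 × 0.2039 = 2.774 + 0.5302 = 3.304 mg/L.

D ≈ 3.30 mg/L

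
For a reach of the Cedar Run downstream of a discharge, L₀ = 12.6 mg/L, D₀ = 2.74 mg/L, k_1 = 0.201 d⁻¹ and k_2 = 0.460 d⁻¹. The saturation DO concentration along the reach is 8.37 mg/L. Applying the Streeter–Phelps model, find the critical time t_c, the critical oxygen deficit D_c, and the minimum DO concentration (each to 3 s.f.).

With k_2/k_1 = 2.289 and 1 − D₀(k_2−k_1)/(k_1 L₀) = 0.7198,
t_c = ln(2.289 × 0.7198) / (0.460 − 0.201) = ln(1.647) / 0.2590 = 0.4991/0.2590 = 1.927 d.
L(t_c) = L₀ e^(−k_1 t_c) = 12.6 × 0.6789 = 8.554 mg/L, and at the critical point k_2 D_c = k_1 L, so D_c = (0.201/0.460) × 8.554 = 3.738 mg/L.
Minimum DO = C_s − D_c = 8.37 − 3.738 = 4.632 mg/L.

t_c ≈ 1.93 d; D_c ≈ 3.74 mg/L; min DO ≈ 4.63 mg/L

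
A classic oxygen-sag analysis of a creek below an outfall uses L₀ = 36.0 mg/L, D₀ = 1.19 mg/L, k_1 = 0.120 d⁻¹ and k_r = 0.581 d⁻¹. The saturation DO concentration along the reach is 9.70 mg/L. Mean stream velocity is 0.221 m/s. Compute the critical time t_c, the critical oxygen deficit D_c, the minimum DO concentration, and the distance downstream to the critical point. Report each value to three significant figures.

t_c ≈ 3.13 d; D_c ≈ 5.11 mg/L; min DO ≈ 4.59 mg/L; x_c ≈ 59.7 km

With k_r/k_1 = 4.842 and 1 − D₀(k_r−k_1)/(k_1 L₀) = 0.8730,
t_c = ln(4.842 × 0.8730) / (0.581 − 0.120) = ln(4.227) / 0.4610 = 1.441/0.4610 = 3.127 d.
D_c = (k_1/k_r) L₀ e^(−k_1 t_c) = (0.120/0.581) × 36.0 × e^(−0.120×3.127) = 0.2065 × 36.0 × 0.6871 = 5.109 mg/L.
Minimum DO = C_s − D_c = 9.70 − 5.109 = 4.591 mg/L.
x_c = v t_c = 0.221 m/s × 3.127 d × 86400 s/d = 59700 m ≈ 59.7 km.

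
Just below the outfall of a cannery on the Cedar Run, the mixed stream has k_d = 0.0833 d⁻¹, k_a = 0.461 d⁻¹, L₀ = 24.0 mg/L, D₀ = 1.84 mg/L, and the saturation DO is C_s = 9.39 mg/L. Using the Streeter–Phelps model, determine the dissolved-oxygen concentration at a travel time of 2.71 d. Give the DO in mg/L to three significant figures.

DO ≈ 6.16 mg/L

k_d L₀/(k_a−k_d) = 0.0833×24.0/(0.461−0.0833) = 1.999/0.3777 = 5.293 mg/L.
e^(−k_d t) = e^(−0.0833×2.710) = 0.7979; e^(−k_a t) = e^(−0.461×2.710) = 0.2867.
D = 5.293 × (0.7979 − 0.2867) + 1.84 × 0.2867 = 2.706 + 0.5275 = 3.233 mg/L.
DO = C_s − D = 9.39 − 3.233 = 6.157 mg/L.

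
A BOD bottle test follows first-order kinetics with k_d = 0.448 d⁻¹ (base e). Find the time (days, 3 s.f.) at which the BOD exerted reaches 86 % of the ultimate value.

y/L₀ = 1 − e^(−k_d t) = 0.86 ⇒ e^(−k_d t) = 0.140
t = −ln(0.140) / 0.448 = 1.966 / 0.448 = 4.389 d.

t ≈ 4.39 d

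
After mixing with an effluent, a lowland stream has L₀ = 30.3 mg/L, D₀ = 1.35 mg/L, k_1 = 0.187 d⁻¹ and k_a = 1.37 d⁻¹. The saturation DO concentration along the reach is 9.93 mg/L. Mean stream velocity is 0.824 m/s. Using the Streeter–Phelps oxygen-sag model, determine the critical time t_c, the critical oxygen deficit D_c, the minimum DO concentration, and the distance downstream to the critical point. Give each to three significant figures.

t_c ≈ 1.40 d; D_c ≈ 3.18 mg/L; min DO ≈ 6.75 mg/L; x_c ≈ 99.9 km

t_c = [1/(k_a−k_1)] ln[(k_a/k_1)(1 − D₀(k_a−k_1)/(k_1 L₀))]
= [1/(1.37−0.187)] ln[(1.37/0.187)(1 − 1.35×1.183/(0.187×30.3))]
= (1/1.183) ln[7.326 × 0.7181] = 0.8453 × ln(5.261) = 0.8453 × 1.660 = 1.404 d.
L(t_c) = L₀ e^(−k_1 t_c) = 30.3 × 0.7692 = 23.31 mg/L, and at the critical point k_a D_c = k_1 L, so D_c = (0.187/1.37) × 23.31 = 3.181 mg/L.
Minimum DO = C_s − D_c = 9.93 − 3.181 = 6.749 mg/L.
x_c = v t_c = 0.824 m/s × 1.404 d × 86400 s/d = 99920 m ≈ 99.9 km.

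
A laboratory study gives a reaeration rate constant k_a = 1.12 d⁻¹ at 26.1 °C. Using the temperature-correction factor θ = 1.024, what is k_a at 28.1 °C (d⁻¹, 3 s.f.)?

k_a ≈ 1.17 d⁻¹

k_a(T₂) = k_a(T₁) · θ^(T₂−T₁) = 1.12 × 1.024^(28.1−26.1)
= 1.12 × 1.024^2.00 = 1.12 × 1.049 = 1.174 d⁻¹.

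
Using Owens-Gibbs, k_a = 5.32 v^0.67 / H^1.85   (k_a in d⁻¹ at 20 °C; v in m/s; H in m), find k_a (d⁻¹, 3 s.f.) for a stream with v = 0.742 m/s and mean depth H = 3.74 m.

k_a ≈ 0.380 d⁻¹

k_a = 5.32 × 0.742^0.67 / 3.74^1.85 = 5.32 × 0.8188 / 11.48 = 0.3796 d⁻¹.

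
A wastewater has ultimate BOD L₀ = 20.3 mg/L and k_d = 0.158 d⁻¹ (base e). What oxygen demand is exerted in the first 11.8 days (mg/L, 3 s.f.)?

y_t = L₀(1 − e^(−k_d t)) = 20.3 × (1 − e^(−0.158×11.8))
= 20.3 × (1 − 0.1550) = 20.3 × 0.8450 = 17.15 mg/L.

y ≈ 17.2 mg/L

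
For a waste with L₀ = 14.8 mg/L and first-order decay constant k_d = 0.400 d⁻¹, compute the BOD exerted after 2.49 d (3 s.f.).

y ≈ 9.33 mg/L

y_t = L₀(1 − e^(−k_d t)) = 14.8 × (1 − e^(−0.400×2.49))
= 14.8 × (1 − 0.3694) = 14.8 × 0.6306 = 9.334 mg/L.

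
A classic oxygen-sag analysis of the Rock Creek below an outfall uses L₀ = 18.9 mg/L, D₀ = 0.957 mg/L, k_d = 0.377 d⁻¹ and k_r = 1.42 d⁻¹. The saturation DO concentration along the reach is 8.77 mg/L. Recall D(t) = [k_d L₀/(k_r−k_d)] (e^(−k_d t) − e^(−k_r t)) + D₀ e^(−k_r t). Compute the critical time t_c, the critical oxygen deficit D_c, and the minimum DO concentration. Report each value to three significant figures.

With k_r/k_d = 3.767 and 1 − D₀(k_r−k_d)/(k_d L₀) = 0.8599,
t_c = ln(3.767 × 0.8599) / (1.42 − 0.377) = ln(3.239) / 1.043 = 1.175/1.043 = 1.127 d.
D_c = (k_d/k_r) L₀ e^(−k_d t_c) = (0.377/1.42) × 18.9 × e^(−0.377×1.127) = 0.2655 × 18.9 × 0.6539 = 3.281 mg/L.
Minimum DO = C_s − D_c = 8.77 − 3.281 = 5.489 mg/L.

t_c ≈ 1.13 d; D_c ≈ 3.28 mg/L; min DO ≈ 5.49 mg/L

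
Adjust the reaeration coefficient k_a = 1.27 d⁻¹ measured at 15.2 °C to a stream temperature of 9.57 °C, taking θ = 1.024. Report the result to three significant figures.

k_a(T₂) = k_a(T₁) · θ^(T₂−T₁) = 1.27 × 1.024^(9.57−15.2)
= 1.27 × 1.024^-5.63 = 1.27 × 0.8750 = 1.111 d⁻¹.

k_a ≈ 1.11 d⁻¹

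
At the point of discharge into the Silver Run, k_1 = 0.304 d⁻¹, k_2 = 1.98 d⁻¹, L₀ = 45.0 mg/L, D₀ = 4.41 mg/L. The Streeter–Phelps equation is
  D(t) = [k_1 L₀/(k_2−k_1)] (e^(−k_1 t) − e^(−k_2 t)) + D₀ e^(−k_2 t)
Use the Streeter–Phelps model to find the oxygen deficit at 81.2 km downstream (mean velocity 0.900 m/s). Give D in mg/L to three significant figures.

D ≈ 5.47 mg/L

Travel time t = x/v = 81.2 km / (0.900 m/s) = 81200 m / 0.900 m/s = 90220 s = 1.044 d.
k_1 L₀/(k_2−k_1) = 0.304×45.0/(1.98−0.304) = 13.68/1.676 = 8.162 mg/L.
e^(−k_1 t) = e^(−0.304×1.044) = 0.7280; e^(−k_2 t) = e^(−1.98×1.044) = 0.1265.
D = 8.162 × (0.7280 − 0.1265) + 4.41 × 0.1265 = 4.910 + 0.5578 = 5.468 mg/L.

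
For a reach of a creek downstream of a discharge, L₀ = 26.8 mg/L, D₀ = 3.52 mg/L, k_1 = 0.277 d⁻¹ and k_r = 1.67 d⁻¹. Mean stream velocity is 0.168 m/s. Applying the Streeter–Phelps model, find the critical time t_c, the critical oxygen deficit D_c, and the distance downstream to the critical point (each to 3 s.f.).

t_c = [1/(k_r−k_1)] ln[(k_r/k_1)(1 − D₀(k_r−k_1)/(k_1 L₀))]
= [1/(1.67−0.277)] ln[(1.67/0.277)(1 − 3.52×1.393/(0.277×26.8))]
= (1/1.393) ln[6.029 × 0.3395] = 0.7179 × ln(2.047) = 0.7179 × 0.7163 = 0.5142 d.
D_c = (k_1/k_r) L₀ e^(−k_1 t_c) = (0.277/1.67) × 26.8 × e^(−0.277×0.5142) = 0.1659 × 26.8 × 0.8673 = 3.855 mg/L.
x_c = v t_c = 0.168 m/s × 0.5142 d × 86400 s/d = 7463 m ≈ 7.46 km.

t_c ≈ 0.514 d; D_c ≈ 3.86 mg/L; x_c ≈ 7.46 km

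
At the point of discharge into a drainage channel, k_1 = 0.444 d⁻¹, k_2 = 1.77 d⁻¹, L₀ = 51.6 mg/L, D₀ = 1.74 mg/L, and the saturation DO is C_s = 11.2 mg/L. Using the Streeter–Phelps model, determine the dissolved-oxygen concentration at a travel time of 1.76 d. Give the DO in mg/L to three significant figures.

k_1 L₀/(k_2−k_1) = 0.444×51.6/(1.77−0.444) = 22.91/1.326 = 17.28 mg/L.
e^(−k_1 t) = e^(−0.444×1.760) = 0.4577; e^(−k_2 t) = e^(−1.77×1.760) = 0.04437.
D = 17.28 × (0.4577 − 0.04437) + 1.74 × 0.04437 = 7.142 + 0.07720 = 7.219 mg/L.
DO = C_s − D = 11.2 − 7.219 = 3.981 mg/L.

DO ≈ 3.98 mg/L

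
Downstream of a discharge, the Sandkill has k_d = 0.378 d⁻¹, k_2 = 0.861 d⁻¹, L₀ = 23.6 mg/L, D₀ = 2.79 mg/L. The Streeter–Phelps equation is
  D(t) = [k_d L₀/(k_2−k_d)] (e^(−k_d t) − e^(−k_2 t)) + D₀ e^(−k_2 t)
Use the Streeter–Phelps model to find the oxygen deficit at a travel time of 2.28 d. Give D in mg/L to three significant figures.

D ≈ 5.60 mg/L

k_d L₀/(k_2−k_d) = 0.378×23.6/(0.861−0.378) = 8.921/0.4830 = 18.47 mg/L.
e^(−k_d t) = e^(−0.378×2.280) = 0.4224; e^(−k_2 t) = e^(−0.861×2.280) = 0.1404.
D = 18.47 × (0.4224 − 0.1404) + 2.79 × 0.1404 = 5.208 + 0.3918 = 5.599 mg/L.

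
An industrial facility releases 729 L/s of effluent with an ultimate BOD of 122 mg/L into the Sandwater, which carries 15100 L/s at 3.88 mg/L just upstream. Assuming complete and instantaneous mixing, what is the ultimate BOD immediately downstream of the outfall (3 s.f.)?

9.32 mg/L

Flow-weighted mixing: C = (Q_r C_r + Q_w C_w)/(Q_r + Q_w)
= (15100×3.88 + 729×122)/(15100 + 729) = 147500/15830 = 9.320 mg/L.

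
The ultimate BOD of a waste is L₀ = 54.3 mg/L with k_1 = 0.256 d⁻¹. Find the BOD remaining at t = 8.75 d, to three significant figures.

L_t = L₀ e^(−k_1 t) = 54.3 × e^(−0.256×8.75) = 54.3 × 0.1065 = 5.781 mg/L.

L ≈ 5.78 mg/L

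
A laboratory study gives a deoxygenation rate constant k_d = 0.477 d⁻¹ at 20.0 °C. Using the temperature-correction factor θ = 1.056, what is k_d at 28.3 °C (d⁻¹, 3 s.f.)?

k_d(T₂) = k_d(T₁) · θ^(T₂−T₁) = 0.477 × 1.056^(28.3−20.0)
= 0.477 × 1.056^8.30 = 0.477 × 1.572 = 0.7498 d⁻¹.

k_d ≈ 0.750 d⁻¹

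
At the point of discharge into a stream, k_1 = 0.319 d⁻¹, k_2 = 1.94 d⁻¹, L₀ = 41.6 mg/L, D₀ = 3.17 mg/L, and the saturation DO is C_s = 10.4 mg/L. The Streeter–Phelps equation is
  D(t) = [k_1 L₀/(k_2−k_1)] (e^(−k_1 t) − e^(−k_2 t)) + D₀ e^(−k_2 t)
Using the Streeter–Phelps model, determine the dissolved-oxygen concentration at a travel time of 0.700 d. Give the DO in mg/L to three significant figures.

k_1 L₀/(k_2−k_1) = 0.319×41.6/(1.94−0.319) = 13.27/1.621 = 8.187 mg/L.
e^(−k_1 t) = e^(−0.319×0.7000) = 0.7999; e^(−k_2 t) = e^(−1.94×0.7000) = 0.2572.
D = 8.187 × (0.7999 − 0.2572) + 3.17 × 0.2572 = 4.443 + 0.8152 = 5.258 mg/L.
DO = C_s − D = 10.4 − 5.258 = 5.142 mg/L.

DO ≈ 5.14 mg/L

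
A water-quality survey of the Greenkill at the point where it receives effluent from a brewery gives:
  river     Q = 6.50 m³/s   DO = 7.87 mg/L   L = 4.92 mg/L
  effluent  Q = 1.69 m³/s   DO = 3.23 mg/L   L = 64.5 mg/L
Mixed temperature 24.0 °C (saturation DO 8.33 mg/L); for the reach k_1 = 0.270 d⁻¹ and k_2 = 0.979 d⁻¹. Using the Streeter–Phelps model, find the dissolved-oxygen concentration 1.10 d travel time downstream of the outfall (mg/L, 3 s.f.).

Mixed DO = (6.50×7.87 + 1.69×3.23)/(6.50+1.69) = 56.61/8.190 = 6.913 mg/L.
Mixed L₀ = (6.50×4.92 + 1.69×64.5)/(8.190) = 141.0/8.190 = 17.21 mg/L.
Initial deficit D₀ = C_s − DO₀ = 8.33 − 6.913 = 1.417 mg/L.
D(1.10) = [0.270×17.21/(0.979−0.270)](e^(−0.270×1.10) − e^(−0.979×1.10)) + 1.417 e^(−0.979×1.10)
= 6.556 × (0.7430 − 0.3406) + 1.417 × 0.3406 = 3.121 mg/L.
DO = 8.33 − 3.121 = 5.209 mg/L.

DO ≈ 5.21 mg/L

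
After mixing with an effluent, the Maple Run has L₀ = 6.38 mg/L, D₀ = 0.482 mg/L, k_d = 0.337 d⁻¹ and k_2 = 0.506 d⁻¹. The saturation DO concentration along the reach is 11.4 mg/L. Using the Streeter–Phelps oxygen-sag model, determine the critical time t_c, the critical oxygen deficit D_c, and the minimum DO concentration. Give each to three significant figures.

t_c ≈ 2.18 d; D_c ≈ 2.04 mg/L; min DO ≈ 9.36 mg/L

At the critical point dD/dt = 0, so k_d L₀ e^(−k_d t) = k_2 D. Substituting D(t) from the Streeter–Phelps equation and solving for t gives
t_c = ln[(k_2/k_d)(1 − D₀(k_2−k_d)/(k_d L₀))] / (k_2−k_d).
Here k_2−k_d = 0.1690 d⁻¹ and 1 − D₀(k_2−k_d)/(k_d L₀) = 1 − 0.482×0.1690/(0.337×6.38) = 0.9621, so
t_c = ln(1.501 × 0.9621) / 0.1690 = 0.3678 / 0.1690 = 2.177 d.
L(t_c) = L₀ e^(−k_d t_c) = 6.38 × 0.4802 = 3.064 mg/L, and at the critical point k_2 D_c = k_d L, so D_c = (0.337/0.506) × 3.064 = 2.041 mg/L.
Minimum DO = C_s − D_c = 11.4 − 2.041 = 9.359 mg/L.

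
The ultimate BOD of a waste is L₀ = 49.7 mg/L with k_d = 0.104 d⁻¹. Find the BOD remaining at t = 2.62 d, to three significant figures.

L ≈ 37.8 mg/L

L_t = L₀ e^(−k_d t) = 49.7 × e^(−0.104×2.62) = 49.7 × 0.7615 = 37.85 mg/L.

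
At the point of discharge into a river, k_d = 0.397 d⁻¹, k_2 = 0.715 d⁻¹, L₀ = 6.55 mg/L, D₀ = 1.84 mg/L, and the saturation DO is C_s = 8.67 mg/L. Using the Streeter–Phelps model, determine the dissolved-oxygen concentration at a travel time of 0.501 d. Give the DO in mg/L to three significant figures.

DO ≈ 6.40 mg/L

k_d L₀/(k_2−k_d) = 0.397×6.55/(0.715−0.397) = 2.600/0.3180 = 8.177 mg/L.
e^(−k_d t) = e^(−0.397×0.5010) = 0.8196; e^(−k_2 t) = e^(−0.715×0.5010) = 0.6989.
D = 8.177 × (0.8196 − 0.6989) + 1.84 × 0.6989 = 0.9871 + 1.286 = 2.273 mg/L.
DO = C_s − D = 8.67 − 2.273 = 6.397 mg/L.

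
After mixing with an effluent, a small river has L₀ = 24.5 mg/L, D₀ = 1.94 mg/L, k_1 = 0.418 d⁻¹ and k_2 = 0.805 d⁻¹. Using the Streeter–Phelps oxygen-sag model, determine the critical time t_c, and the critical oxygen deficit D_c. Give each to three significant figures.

t_c ≈ 1.50 d; D_c ≈ 6.81 mg/L

At the critical point dD/dt = 0, so k_1 L₀ e^(−k_1 t) = k_2 D. Substituting D(t) from the Streeter–Phelps equation and solving for t gives
t_c = ln[(k_2/k_1)(1 − D₀(k_2−k_1)/(k_1 L₀))] / (k_2−k_1).
Here k_2−k_1 = 0.3870 d⁻¹ and 1 − D₀(k_2−k_1)/(k_1 L₀) = 1 − 1.94×0.3870/(0.418×24.5) = 0.9267, so
t_c = ln(1.926 × 0.9267) / 0.3870 = 0.5792 / 0.3870 = 1.497 d.
D_c = (k_1/k_2) L₀ e^(−k_1 t_c) = (0.418/0.805) × 24.5 × e^(−0.418×1.497) = 0.5193 × 24.5 × 0.5349 = 6.805 mg/L.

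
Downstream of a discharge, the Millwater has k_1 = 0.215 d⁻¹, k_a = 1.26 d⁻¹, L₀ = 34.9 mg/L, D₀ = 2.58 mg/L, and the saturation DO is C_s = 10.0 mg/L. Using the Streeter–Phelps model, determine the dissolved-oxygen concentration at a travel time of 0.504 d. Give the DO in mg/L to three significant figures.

k_1 L₀/(k_a−k_1) = 0.215×34.9/(1.26−0.215) = 7.503/1.045 = 7.180 mg/L.
e^(−k_1 t) = e^(−0.215×0.5040) = 0.8973; e^(−k_a t) = e^(−1.26×0.5040) = 0.5299.
D = 7.180 × (0.8973 − 0.5299) + 2.58 × 0.5299 = 2.638 + 1.367 = 4.005 mg/L.
DO = C_s − D = 10.0 − 4.005 = 5.995 mg/L.

DO ≈ 5.99 mg/L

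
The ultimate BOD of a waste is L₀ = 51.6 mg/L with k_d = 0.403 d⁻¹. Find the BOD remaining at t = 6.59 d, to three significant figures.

L_t = L₀ e^(−k_d t) = 51.6 × e^(−0.403×6.59) = 51.6 × 0.07024 = 3.625 mg/L.

L ≈ 3.62 mg/L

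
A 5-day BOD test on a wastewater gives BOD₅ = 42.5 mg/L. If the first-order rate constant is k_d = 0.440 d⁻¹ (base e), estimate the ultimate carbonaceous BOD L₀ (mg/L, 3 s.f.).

BOD₅ = L₀(1 − e^(−5k_d)) ⇒ L₀ = BOD₅ / (1 − e^(−5×0.440))
= 42.5 / (1 − 0.1108) = 42.5 / 0.8892 = 47.80 mg/L.

L₀ ≈ 47.8 mg/L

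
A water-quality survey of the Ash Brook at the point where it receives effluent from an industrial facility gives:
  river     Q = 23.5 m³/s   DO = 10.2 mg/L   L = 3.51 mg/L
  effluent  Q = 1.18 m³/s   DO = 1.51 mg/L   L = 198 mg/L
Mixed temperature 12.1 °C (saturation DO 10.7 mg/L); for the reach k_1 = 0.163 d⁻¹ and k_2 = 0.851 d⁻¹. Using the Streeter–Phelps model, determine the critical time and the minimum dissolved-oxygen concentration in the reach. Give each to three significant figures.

t_c ≈ 1.88 d; minimum DO ≈ 8.89 mg/L

Mixed DO = (23.5×10.2 + 1.18×1.51)/(23.5+1.18) = 241.5/24.68 = 9.785 mg/L.
Mixed L₀ = (23.5×3.51 + 1.18×198)/(24.68) = 316.1/24.68 = 12.81 mg/L.
Initial deficit D₀ = C_s − DO₀ = 10.7 − 9.785 = 0.9155 mg/L.
t_c = (1/0.6880) ln[(0.851/0.163)(1 − 0.9155×0.6880/(0.163×12.81))] = 1.453 × ln(3.646) = 1.880 d.
D_c = (0.163/0.851) × 12.81 × e^(−0.163×1.880) = 0.1915 × 12.81 × 0.7360 = 1.806 mg/L.
Minimum DO = 10.7 − 1.806 = 8.894 mg/L.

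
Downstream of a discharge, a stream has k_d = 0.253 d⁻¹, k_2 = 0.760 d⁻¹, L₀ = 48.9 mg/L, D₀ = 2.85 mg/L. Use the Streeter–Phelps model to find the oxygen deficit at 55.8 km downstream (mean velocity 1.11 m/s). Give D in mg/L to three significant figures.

D ≈ 7.21 mg/L

Travel time t = x/v = 55.8 km / (1.11 m/s) = 55800 m / 1.11 m/s = 50270 s = 0.5818 d.
k_d L₀/(k_2−k_d) = 0.253×48.9/(0.760−0.253) = 12.37/0.5070 = 24.40 mg/L.
e^(−k_d t) = e^(−0.253×0.5818) = 0.8631; e^(−k_2 t) = e^(−0.760×0.5818) = 0.6426.
D = 24.40 × (0.8631 − 0.6426) + 2.85 × 0.6426 = 5.380 + 1.831 = 7.212 mg/L.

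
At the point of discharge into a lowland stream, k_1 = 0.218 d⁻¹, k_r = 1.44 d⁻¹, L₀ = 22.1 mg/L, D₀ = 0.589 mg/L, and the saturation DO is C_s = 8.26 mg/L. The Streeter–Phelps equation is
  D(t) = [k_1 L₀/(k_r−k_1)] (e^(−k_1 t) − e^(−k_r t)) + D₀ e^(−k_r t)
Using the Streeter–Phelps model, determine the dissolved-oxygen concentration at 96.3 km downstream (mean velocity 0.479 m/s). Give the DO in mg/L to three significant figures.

Travel time t = x/v = 96.3 km / (0.479 m/s) = 96300 m / 0.479 m/s = 201000 s = 2.327 d.
k_1 L₀/(k_r−k_1) = 0.218×22.1/(1.44−0.218) = 4.818/1.222 = 3.943 mg/L.
e^(−k_1 t) = e^(−0.218×2.327) = 0.6021; e^(−k_r t) = e^(−1.44×2.327) = 0.03506.
D = 3.943 × (0.6021 − 0.03506) + 0.589 × 0.03506 = 2.236 + 0.02065 = 2.256 mg/L.
DO = C_s − D = 8.26 − 2.256 = 6.004 mg/L.

DO ≈ 6.00 mg/L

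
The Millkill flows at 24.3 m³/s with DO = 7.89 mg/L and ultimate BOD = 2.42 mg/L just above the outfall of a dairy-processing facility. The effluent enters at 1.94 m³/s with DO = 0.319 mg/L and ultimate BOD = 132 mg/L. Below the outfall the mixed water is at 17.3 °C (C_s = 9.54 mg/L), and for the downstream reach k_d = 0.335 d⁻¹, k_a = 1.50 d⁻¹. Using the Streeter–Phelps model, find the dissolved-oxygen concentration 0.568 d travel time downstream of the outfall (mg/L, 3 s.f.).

Mixed DO = (24.3×7.89 + 1.94×0.319)/(24.3+1.94) = 192.3/26.24 = 7.330 mg/L.
Mixed L₀ = (24.3×2.42 + 1.94×132)/(26.24) = 314.9/26.24 = 12.00 mg/L.
Initial deficit D₀ = C_s − DO₀ = 9.54 − 7.330 = 2.210 mg/L.
D(0.568) = [0.335×12.00/(1.50−0.335)](e^(−0.335×0.568) − e^(−1.50×0.568)) + 2.210 e^(−1.50×0.568)
= 3.451 × (0.8267 − 0.4266) + 2.210 × 0.4266 = 2.323 mg/L.
DO = 9.54 − 2.323 = 7.217 mg/L.

DO ≈ 7.22 mg/L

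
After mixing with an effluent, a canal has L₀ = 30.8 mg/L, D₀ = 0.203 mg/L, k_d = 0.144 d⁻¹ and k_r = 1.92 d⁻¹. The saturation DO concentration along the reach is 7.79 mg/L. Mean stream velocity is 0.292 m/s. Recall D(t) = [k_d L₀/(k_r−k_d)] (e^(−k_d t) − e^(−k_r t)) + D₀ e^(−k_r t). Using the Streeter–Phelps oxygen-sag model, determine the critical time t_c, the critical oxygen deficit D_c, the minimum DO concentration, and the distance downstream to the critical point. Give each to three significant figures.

t_c ≈ 1.41 d; D_c ≈ 1.89 mg/L; min DO ≈ 5.90 mg/L; x_c ≈ 35.6 km

At the critical point dD/dt = 0, so k_d L₀ e^(−k_d t) = k_r D. Substituting D(t) from the Streeter–Phelps equation and solving for t gives
t_c = ln[(k_r/k_d)(1 − D₀(k_r−k_d)/(k_d L₀))] / (k_r−k_d).
Here k_r−k_d = 1.776 d⁻¹ and 1 − D₀(k_r−k_d)/(k_d L₀) = 1 − 0.203×1.776/(0.144×30.8) = 0.9187, so
t_c = ln(13.33 × 0.9187) / 1.776 = 2.505 / 1.776 = 1.411 d.
D_c = (k_d/k_r) L₀ e^(−k_d t_c) = (0.144/1.92) × 30.8 × e^(−0.144×1.411) = 0.07500 × 30.8 × 0.8162 = 1.885 mg/L.
Minimum DO = C_s − D_c = 7.79 − 1.885 = 5.905 mg/L.
x_c = v t_c = 0.292 m/s × 1.411 d × 86400 s/d = 35590 m ≈ 35.6 km.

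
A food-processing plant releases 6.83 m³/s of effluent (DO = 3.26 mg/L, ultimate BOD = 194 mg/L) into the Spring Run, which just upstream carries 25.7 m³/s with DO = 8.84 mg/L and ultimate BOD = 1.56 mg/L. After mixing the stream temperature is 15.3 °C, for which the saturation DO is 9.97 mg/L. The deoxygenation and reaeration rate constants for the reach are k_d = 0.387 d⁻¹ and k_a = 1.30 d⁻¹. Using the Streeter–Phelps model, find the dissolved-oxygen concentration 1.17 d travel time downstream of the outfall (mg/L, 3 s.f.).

Mixed DO = (25.7×8.84 + 6.83×3.26)/(25.7+6.83) = 249.5/32.53 = 7.668 mg/L.
Mixed L₀ = (25.7×1.56 + 6.83×194)/(32.53) = 1365/32.53 = 41.96 mg/L.
Initial deficit D₀ = C_s − DO₀ = 9.97 − 7.668 = 2.302 mg/L.
D(1.17) = [0.387×41.96/(1.30−0.387)](e^(−0.387×1.17) − e^(−1.30×1.17)) + 2.302 e^(−1.30×1.17)
= 17.79 × (0.6359 − 0.2185) + 2.302 × 0.2185 = 7.927 mg/L.
DO = 9.97 − 7.927 = 2.043 mg/L.

DO ≈ 2.04 mg/L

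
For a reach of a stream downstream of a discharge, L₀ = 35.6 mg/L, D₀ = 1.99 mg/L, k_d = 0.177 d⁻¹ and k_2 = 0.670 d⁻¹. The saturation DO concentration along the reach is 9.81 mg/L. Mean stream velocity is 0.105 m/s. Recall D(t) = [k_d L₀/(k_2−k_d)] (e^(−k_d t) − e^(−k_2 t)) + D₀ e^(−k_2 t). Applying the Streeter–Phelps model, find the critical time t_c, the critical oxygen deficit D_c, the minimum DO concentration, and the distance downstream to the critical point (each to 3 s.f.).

At the critical point dD/dt = 0, so k_d L₀ e^(−k_d t) = k_2 D. Substituting D(t) from the Streeter–Phelps equation and solving for t gives
t_c = ln[(k_2/k_d)(1 − D₀(k_2−k_d)/(k_d L₀))] / (k_2−k_d).
Here k_2−k_d = 0.4930 d⁻¹ and 1 − D₀(k_2−k_d)/(k_d L₀) = 1 − 1.99×0.4930/(0.177×35.6) = 0.8443, so
t_c = ln(3.785 × 0.8443) / 0.4930 = 1.162 / 0.4930 = 2.357 d.
L(t_c) = L₀ e^(−k_d t_c) = 35.6 × 0.6589 = 23.46 mg/L, and at the critical point k_2 D_c = k_d L, so D_c = (0.177/0.670) × 23.46 = 6.197 mg/L.
Minimum DO = C_s − D_c = 9.81 − 6.197 = 3.613 mg/L.
x_c = v t_c = 0.105 m/s × 2.357 d × 86400 s/d = 21380 m ≈ 21.4 km.

t_c ≈ 2.36 d; D_c ≈ 6.20 mg/L; min DO ≈ 3.61 mg/L; x_c ≈ 21.4 km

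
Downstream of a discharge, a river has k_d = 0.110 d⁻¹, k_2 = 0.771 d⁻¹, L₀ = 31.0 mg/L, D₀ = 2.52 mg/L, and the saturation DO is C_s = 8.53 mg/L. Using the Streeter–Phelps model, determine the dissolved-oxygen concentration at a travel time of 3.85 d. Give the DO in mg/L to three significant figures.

k_d L₀/(k_2−k_d) = 0.110×31.0/(0.771−0.110) = 3.410/0.6610 = 5.159 mg/L.
e^(−k_d t) = e^(−0.110×3.850) = 0.6548; e^(−k_2 t) = e^(−0.771×3.850) = 0.05139.
D = 5.159 × (0.6548 − 0.05139) + 2.52 × 0.05139 = 3.113 + 0.1295 = 3.242 mg/L.
DO = C_s − D = 8.53 − 3.242 = 5.288 mg/L.

DO ≈ 5.29 mg/L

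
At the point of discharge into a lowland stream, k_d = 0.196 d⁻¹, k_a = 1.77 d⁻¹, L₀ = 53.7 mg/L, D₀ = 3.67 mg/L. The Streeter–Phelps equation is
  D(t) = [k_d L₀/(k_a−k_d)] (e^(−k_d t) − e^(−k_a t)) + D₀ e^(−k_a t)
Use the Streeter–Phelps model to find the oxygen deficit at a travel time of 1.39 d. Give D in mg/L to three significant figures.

D ≈ 4.83 mg/L

k_d L₀/(k_a−k_d) = 0.196×53.7/(1.77−0.196) = 10.53/1.574 = 6.687 mg/L.
e^(−k_d t) = e^(−0.196×1.390) = 0.7615; e^(−k_a t) = e^(−1.77×1.390) = 0.08541.
D = 6.687 × (0.7615 − 0.08541) + 3.67 × 0.08541 = 4.521 + 0.3135 = 4.835 mg/L.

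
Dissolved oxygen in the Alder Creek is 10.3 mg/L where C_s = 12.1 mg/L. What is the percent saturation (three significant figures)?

% saturation = C/C_s × 100 = 10.3/12.1 × 100 = 85.1 %.

85.1 % saturation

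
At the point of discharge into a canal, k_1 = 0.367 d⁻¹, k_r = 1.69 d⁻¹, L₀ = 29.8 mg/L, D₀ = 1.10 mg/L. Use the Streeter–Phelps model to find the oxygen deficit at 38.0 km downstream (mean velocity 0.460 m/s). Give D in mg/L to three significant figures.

D ≈ 4.40 mg/L

Travel time t = x/v = 38.0 km / (0.460 m/s) = 38000 m / 0.460 m/s = 82610 s = 0.9561 d.
k_1 L₀/(k_r−k_1) = 0.367×29.8/(1.69−0.367) = 10.94/1.323 = 8.267 mg/L.
e^(−k_1 t) = e^(−0.367×0.9561) = 0.7041; e^(−k_r t) = e^(−1.69×0.9561) = 0.1987.
D = 8.267 × (0.7041 − 0.1987) + 1.10 × 0.1987 = 4.177 + 0.2186 = 4.396 mg/L.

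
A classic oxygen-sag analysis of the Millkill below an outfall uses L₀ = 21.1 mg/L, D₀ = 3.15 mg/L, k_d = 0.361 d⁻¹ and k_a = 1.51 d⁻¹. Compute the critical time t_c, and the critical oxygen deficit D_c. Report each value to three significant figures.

t_c = [1/(k_a−k_d)] ln[(k_a/k_d)(1 − D₀(k_a−k_d)/(k_d L₀))]
= [1/(1.51−0.361)] ln[(1.51/0.361)(1 − 3.15×1.149/(0.361×21.1))]
= (1/1.149) ln[4.183 × 0.5248] = 0.8703 × ln(2.195) = 0.8703 × 0.7863 = 0.6844 d.
L(t_c) = L₀ e^(−k_d t_c) = 21.1 × 0.7811 = 16.48 mg/L, and at the critical point k_a D_c = k_d L, so D_c = (0.361/1.51) × 16.48 = 3.940 mg/L.

t_c ≈ 0.684 d; D_c ≈ 3.94 mg/L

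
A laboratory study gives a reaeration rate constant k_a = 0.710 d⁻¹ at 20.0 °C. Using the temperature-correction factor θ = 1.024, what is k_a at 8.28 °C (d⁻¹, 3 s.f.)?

k_a ≈ 0.538 d⁻¹

k_a(T₂) = k_a(T₁) · θ^(T₂−T₁) = 0.710 × 1.024^(8.28−20.0)
= 0.710 × 1.024^-11.7 = 0.710 × 0.7573 = 0.5377 d⁻¹.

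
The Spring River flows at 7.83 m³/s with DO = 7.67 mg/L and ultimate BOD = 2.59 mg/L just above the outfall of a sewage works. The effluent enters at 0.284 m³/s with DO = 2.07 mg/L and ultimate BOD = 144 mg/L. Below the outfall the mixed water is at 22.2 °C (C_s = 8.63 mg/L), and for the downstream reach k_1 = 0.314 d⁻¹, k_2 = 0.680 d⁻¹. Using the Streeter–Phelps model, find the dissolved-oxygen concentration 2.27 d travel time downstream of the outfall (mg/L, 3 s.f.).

DO ≈ 6.59 mg/L

Mixed DO = (7.83×7.67 + 0.284×2.07)/(7.83+0.284) = 60.64/8.114 = 7.474 mg/L.
Mixed L₀ = (7.83×2.59 + 0.284×144)/(8.114) = 61.18/8.114 = 7.540 mg/L.
Initial deficit D₀ = C_s − DO₀ = 8.63 − 7.474 = 1.156 mg/L.
D(2.27) = [0.314×7.540/(0.680−0.314)](e^(−0.314×2.27) − e^(−0.680×2.27)) + 1.156 e^(−0.680×2.27)
= 6.468 × (0.4903 − 0.2136) + 1.156 × 0.2136 = 2.037 mg/L.
DO = 8.63 − 2.037 = 6.593 mg/L.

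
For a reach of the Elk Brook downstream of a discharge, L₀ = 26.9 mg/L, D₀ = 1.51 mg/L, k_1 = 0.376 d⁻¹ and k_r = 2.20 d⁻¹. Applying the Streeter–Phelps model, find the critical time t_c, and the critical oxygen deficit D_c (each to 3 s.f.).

At the critical point dD/dt = 0, so k_1 L₀ e^(−k_1 t) = k_r D. Substituting D(t) from the Streeter–Phelps equation and solving for t gives
t_c = ln[(k_r/k_1)(1 − D₀(k_r−k_1)/(k_1 L₀))] / (k_r−k_1).
Here k_r−k_1 = 1.824 d⁻¹ and 1 − D₀(k_r−k_1)/(k_1 L₀) = 1 − 1.51×1.824/(0.376×26.9) = 0.7277, so
t_c = ln(5.851 × 0.7277) / 1.824 = 1.449 / 1.824 = 0.7943 d.
D_c = (k_1/k_r) L₀ e^(−k_1 t_c) = (0.376/2.20) × 26.9 × e^(−0.376×0.7943) = 0.1709 × 26.9 × 0.7418 = 3.410 mg/L.

t_c ≈ 0.794 d; D_c ≈ 3.41 mg/L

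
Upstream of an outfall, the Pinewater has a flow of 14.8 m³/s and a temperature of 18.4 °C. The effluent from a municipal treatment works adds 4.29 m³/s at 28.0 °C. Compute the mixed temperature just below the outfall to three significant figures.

20.6 °C

Flow-weighted mixing: C = (Q_r C_r + Q_w C_w)/(Q_r + Q_w)
= (14.8×18.4 + 4.29×28.0)/(14.8 + 4.29) = 392.4/19.09 = 20.56 °C.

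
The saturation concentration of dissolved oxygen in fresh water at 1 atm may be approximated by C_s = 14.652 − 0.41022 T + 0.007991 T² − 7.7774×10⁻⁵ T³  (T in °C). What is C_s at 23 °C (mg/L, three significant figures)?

C_s = 14.652 − 0.41022×23 + 0.007991×23² − 7.7774×10⁻⁵×23³ = 8.498 mg/L.

C_s ≈ 8.50 mg/L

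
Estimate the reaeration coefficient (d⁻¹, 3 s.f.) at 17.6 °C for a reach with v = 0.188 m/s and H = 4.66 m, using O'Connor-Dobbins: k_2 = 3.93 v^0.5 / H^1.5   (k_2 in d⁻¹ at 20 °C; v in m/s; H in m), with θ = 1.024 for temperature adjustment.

k_2 ≈ 0.160 d⁻¹

k_2(20) = 3.93 × 0.188^0.5 / 4.66^1.5 = 3.93 × 0.4336 / 10.06 = 0.1694 d⁻¹.
k_2(17.6) = 0.1694 × 1.024^(17.6−20) = 0.1694 × 0.9447 = 0.1600 d⁻¹.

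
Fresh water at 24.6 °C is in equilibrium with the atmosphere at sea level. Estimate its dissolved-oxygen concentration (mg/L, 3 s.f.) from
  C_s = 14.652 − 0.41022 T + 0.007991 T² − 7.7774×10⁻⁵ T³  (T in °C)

C_s ≈ 8.24 mg/L

C_s = 14.652 − 0.41022×24.6 + 0.007991×24.6² − 7.7774×10⁻⁵×24.6³ = 8.239 mg/L.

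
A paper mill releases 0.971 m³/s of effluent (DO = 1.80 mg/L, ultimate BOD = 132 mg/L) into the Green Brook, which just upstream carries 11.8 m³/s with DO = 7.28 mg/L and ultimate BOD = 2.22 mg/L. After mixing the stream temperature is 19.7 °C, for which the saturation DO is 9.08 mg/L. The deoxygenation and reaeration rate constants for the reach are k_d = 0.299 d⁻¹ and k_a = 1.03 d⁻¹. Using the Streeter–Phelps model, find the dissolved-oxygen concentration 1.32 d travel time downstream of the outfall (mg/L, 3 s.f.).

Mixed DO = (11.8×7.28 + 0.971×1.80)/(11.8+0.971) = 87.65/12.77 = 6.863 mg/L.
Mixed L₀ = (11.8×2.22 + 0.971×132)/(12.77) = 154.4/12.77 = 12.09 mg/L.
Initial deficit D₀ = C_s − DO₀ = 9.08 − 6.863 = 2.217 mg/L.
D(1.32) = [0.299×12.09/(1.03−0.299)](e^(−0.299×1.32) − e^(−1.03×1.32)) + 2.217 e^(−1.03×1.32)
= 4.944 × (0.6739 − 0.2568) + 2.217 × 0.2568 = 2.631 mg/L.
DO = 9.08 − 2.631 = 6.449 mg/L.

DO ≈ 6.45 mg/L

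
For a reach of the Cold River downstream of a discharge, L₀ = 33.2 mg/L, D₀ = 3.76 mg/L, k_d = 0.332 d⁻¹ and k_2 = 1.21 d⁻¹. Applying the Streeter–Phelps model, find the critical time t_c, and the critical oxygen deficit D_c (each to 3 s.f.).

At the critical point dD/dt = 0, so k_d L₀ e^(−k_d t) = k_2 D. Substituting D(t) from the Streeter–Phelps equation and solving for t gives
t_c = ln[(k_2/k_d)(1 − D₀(k_2−k_d)/(k_d L₀))] / (k_2−k_d).
Here k_2−k_d = 0.8780 d⁻¹ and 1 − D₀(k_2−k_d)/(k_d L₀) = 1 − 3.76×0.8780/(0.332×33.2) = 0.7005, so
t_c = ln(3.645 × 0.7005) / 0.8780 = 0.9373 / 0.8780 = 1.068 d.
L(t_c) = L₀ e^(−k_d t_c) = 33.2 × 0.7016 = 23.29 mg/L, and at the critical point k_2 D_c = k_d L, so D_c = (0.332/1.21) × 23.29 = 6.391 mg/L.

t_c ≈ 1.07 d; D_c ≈ 6.39 mg/L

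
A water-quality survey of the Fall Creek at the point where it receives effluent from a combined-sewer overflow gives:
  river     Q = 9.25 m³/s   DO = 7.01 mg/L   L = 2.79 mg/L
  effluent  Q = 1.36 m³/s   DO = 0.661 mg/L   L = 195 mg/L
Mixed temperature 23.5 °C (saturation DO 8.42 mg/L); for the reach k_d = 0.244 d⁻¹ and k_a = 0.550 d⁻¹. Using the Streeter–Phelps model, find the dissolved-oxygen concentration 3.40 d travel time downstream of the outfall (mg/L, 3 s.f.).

DO ≈ 1.91 mg/L

Mixed DO = (9.25×7.01 + 1.36×0.661)/(9.25+1.36) = 65.74/10.61 = 6.196 mg/L.
Mixed L₀ = (9.25×2.79 + 1.36×195)/(10.61) = 291.0/10.61 = 27.43 mg/L.
Initial deficit D₀ = C_s − DO₀ = 8.42 − 6.196 = 2.224 mg/L.
D(3.40) = [0.244×27.43/(0.550−0.244)](e^(−0.244×3.40) − e^(−0.550×3.40)) + 2.224 e^(−0.550×3.40)
= 21.87 × (0.4362 − 0.1541) + 2.224 × 0.1541 = 6.512 mg/L.
DO = 8.42 − 6.512 = 1.908 mg/L.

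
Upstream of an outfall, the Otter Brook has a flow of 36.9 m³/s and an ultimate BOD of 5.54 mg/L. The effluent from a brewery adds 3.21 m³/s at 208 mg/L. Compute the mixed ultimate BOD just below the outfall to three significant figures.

Flow-weighted mixing: C = (Q_r C_r + Q_w C_w)/(Q_r + Q_w)
= (36.9×5.54 + 3.21×208)/(36.9 + 3.21) = 872.1/40.11 = 21.74 mg/L.

21.7 mg/L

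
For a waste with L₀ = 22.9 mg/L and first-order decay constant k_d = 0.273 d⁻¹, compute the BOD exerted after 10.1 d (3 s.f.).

y ≈ 21.4 mg/L

y_t = L₀(1 − e^(−k_d t)) = 22.9 × (1 − e^(−0.273×10.1))
= 22.9 × (1 − 0.06346) = 22.9 × 0.9365 = 21.45 mg/L.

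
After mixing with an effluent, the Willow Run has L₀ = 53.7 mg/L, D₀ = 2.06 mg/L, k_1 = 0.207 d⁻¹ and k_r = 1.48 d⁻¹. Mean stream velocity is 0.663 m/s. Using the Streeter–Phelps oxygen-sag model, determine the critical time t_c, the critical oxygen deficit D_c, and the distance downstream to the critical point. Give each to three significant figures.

With k_r/k_1 = 7.150 and 1 − D₀(k_r−k_1)/(k_1 L₀) = 0.7641,
t_c = ln(7.150 × 0.7641) / (1.48 − 0.207) = ln(5.463) / 1.273 = 1.698/1.273 = 1.334 d.
L(t_c) = L₀ e^(−k_1 t_c) = 53.7 × 0.7587 = 40.74 mg/L, and at the critical point k_r D_c = k_1 L, so D_c = (0.207/1.48) × 40.74 = 5.699 mg/L.
x_c = v t_c = 0.663 m/s × 1.334 d × 86400 s/d = 76410 m ≈ 76.4 km.

t_c ≈ 1.33 d; D_c ≈ 5.70 mg/L; x_c ≈ 76.4 km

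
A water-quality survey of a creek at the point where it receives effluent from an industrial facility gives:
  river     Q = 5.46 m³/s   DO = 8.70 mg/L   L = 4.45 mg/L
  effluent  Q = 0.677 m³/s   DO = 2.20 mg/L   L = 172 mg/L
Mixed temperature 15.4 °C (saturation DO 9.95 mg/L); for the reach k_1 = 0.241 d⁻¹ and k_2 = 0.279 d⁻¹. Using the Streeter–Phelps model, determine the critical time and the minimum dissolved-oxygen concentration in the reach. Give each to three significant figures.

t_c ≈ 3.49 d; minimum DO ≈ 1.42 mg/L

Mixed DO = (5.46×8.70 + 0.677×2.20)/(5.46+0.677) = 48.99/6.137 = 7.983 mg/L.
Mixed L₀ = (5.46×4.45 + 0.677×172)/(6.137) = 140.7/6.137 = 22.93 mg/L.
Initial deficit D₀ = C_s − DO₀ = 9.95 − 7.983 = 1.967 mg/L.
t_c = (1/0.03800) ln[(0.279/0.241)(1 − 1.967×0.03800/(0.241×22.93))] = 26.32 × ln(1.142) = 3.495 d.
D_c = (0.241/0.279) × 22.93 × e^(−0.241×3.495) = 0.8638 × 22.93 × 0.4308 = 8.533 mg/L.
Minimum DO = 9.95 − 8.533 = 1.417 mg/L.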